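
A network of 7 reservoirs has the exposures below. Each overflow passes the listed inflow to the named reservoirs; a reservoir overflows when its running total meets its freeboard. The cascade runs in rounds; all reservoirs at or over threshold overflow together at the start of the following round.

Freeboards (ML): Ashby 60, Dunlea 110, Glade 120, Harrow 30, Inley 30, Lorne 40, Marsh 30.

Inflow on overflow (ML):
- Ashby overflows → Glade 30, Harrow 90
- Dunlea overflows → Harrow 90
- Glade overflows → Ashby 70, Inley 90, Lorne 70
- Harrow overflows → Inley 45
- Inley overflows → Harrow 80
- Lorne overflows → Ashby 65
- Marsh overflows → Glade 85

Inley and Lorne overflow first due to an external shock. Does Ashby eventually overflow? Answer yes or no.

yes

Round 1 — Inley, Lorne overflow (initial).
  Ashby: +65 → 65 ≥ 60
  Harrow: +80 → 80 ≥ 30
Round 2 — Ashby, Harrow overflow.
  Glade: +30 → 30 < 120
No further overflows.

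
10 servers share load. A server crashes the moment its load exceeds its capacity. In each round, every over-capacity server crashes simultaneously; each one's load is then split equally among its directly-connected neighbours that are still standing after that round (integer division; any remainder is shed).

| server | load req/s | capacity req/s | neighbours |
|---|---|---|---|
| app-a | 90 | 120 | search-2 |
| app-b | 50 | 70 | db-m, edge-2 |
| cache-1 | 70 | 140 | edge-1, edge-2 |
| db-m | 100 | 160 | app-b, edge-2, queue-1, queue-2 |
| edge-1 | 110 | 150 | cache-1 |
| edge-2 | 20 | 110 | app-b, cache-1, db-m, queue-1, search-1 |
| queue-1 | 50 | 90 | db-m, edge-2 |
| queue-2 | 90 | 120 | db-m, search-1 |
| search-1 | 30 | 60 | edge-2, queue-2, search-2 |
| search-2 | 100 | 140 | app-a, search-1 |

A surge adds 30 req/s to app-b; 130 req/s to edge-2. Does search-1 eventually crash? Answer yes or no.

Round 1 — app-b at 80 > 70; edge-2 at 150 > 110. app-b, edge-2 crash.
  app-b sheds 80 req/s to db-m: 80 each.
    db-m: 100+80 = 180 > 160
  edge-2 sheds 150 req/s to cache-1, db-m, queue-1, search-1: 37 each (2 lost).
    cache-1: 70+37 = 107 ≤ 140
    db-m: 180+37 = 217 > 160
    queue-1: 50+37 = 87 ≤ 90
    search-1: 30+37 = 67 > 60
Round 2 — db-m, search-1 crash.
  db-m sheds 217 req/s to queue-1, queue-2: 108 each (1 lost).
    queue-1: 87+108 = 195 > 90
    queue-2: 90+108 = 198 > 120
  search-1 sheds 67 req/s to queue-2, search-2: 33 each (1 lost).
    queue-2: 198+33 = 231 > 120
    search-2: 100+33 = 133 ≤ 140
Round 3 — queue-1, queue-2 crash.
  queue-1 sheds 195 req/s: no online neighbours, lost.
  queue-2 sheds 231 req/s: no online neighbours, lost.
No further crashes.

yes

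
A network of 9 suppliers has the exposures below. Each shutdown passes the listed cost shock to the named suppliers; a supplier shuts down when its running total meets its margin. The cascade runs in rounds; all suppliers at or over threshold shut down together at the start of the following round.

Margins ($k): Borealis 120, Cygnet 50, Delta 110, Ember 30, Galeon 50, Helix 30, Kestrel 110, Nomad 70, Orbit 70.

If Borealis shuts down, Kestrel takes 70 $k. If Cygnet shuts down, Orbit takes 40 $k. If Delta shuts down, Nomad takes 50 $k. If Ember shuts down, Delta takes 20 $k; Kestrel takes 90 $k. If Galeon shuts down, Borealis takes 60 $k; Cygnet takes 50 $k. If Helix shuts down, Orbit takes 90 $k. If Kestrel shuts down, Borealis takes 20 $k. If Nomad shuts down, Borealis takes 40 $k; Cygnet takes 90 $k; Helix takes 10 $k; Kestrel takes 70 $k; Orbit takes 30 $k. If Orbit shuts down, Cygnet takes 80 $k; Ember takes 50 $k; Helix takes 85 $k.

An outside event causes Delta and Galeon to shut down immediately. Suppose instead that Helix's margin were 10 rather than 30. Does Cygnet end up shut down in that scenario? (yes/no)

With Helix's margin at 10:
Round 1 — Delta, Galeon shut down (initial).
  Borealis: +60 → 60 < 120
  Cygnet: +50 → 50 ≥ 50
  Nomad: +50 → 50 < 70
Round 2 — Cygnet shuts down.
  Orbit: +40 → 40 < 70
No further shutdowns.

yes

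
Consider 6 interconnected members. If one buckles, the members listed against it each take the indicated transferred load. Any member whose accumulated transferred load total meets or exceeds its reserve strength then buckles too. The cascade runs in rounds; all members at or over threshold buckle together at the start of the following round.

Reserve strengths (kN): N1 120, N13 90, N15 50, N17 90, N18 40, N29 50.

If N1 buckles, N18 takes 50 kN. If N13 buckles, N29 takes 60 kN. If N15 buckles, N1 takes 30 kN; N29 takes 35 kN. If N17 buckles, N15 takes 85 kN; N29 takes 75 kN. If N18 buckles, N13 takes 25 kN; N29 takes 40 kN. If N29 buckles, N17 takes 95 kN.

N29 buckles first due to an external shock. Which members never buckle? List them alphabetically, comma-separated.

Round 1 — N29 buckles (initial).
  N17: +95 → 95 ≥ 90
Round 2 — N17 buckles.
  N15: +85 → 85 ≥ 50
Round 3 — N15 buckles.
  N1: +30 → 30 < 120
No further bucklings.

N1, N13, N18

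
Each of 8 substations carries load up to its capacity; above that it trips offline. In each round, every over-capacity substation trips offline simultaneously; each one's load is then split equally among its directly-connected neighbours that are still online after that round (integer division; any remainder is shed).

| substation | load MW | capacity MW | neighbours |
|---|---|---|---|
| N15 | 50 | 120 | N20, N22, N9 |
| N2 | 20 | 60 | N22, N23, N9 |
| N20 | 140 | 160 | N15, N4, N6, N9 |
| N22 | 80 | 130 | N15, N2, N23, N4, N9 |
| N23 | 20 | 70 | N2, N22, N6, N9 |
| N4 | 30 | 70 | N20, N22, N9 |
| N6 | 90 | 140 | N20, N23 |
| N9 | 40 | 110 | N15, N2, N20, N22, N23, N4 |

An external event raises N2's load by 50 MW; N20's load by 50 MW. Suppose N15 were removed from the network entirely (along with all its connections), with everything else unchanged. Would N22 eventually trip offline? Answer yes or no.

With N15 removed:
Round 1 — N2 at 70 > 60; N20 at 190 > 160. N2, N20 trip offline.
  N2 sheds 70 MW to N22, N23, N9: 23 each (1 lost).
    N22: 80+23 = 103 ≤ 130
    N23: 20+23 = 43 ≤ 70
    N9: 40+23 = 63 ≤ 110
  N20 sheds 190 MW to N4, N6, N9: 63 each (1 lost).
    N4: 30+63 = 93 > 70
    N6: 90+63 = 153 > 140
    N9: 63+63 = 126 > 110
Round 2 — N4, N6, N9 trip offline.
  N4 sheds 93 MW to N22: 93 each.
    N22: 103+93 = 196 > 130
  N6 sheds 153 MW to N23: 153 each.
    N23: 43+153 = 196 > 70
  N9 sheds 126 MW to N22, N23: 63 each.
    N22: 196+63 = 259 > 130
    N23: 196+63 = 259 > 70
Round 3 — N22, N23 trip offline.
  N22 sheds 259 MW: no online neighbours, lost.
  N23 sheds 259 MW: no online neighbours, lost.
No further trips.

yes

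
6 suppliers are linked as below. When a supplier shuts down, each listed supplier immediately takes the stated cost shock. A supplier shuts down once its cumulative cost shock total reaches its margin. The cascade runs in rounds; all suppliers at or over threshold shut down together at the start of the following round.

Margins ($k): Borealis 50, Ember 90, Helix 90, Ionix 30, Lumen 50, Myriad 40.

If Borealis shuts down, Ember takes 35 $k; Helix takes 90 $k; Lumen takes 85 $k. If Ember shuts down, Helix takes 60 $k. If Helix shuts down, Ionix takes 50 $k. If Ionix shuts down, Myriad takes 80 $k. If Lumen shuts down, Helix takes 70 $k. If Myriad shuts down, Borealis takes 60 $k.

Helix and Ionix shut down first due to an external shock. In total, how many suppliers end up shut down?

Round 1 — Helix, Ionix shut down (initial).
  Myriad: +80 → 80 ≥ 40
Round 2 — Myriad shuts down.
  Borealis: +60 → 60 ≥ 50
Round 3 — Borealis shuts down.
  Ember: +35 → 35 < 90
  Lumen: +85 → 85 ≥ 50
Round 4 — Lumen shuts down.
No further shutdowns.

5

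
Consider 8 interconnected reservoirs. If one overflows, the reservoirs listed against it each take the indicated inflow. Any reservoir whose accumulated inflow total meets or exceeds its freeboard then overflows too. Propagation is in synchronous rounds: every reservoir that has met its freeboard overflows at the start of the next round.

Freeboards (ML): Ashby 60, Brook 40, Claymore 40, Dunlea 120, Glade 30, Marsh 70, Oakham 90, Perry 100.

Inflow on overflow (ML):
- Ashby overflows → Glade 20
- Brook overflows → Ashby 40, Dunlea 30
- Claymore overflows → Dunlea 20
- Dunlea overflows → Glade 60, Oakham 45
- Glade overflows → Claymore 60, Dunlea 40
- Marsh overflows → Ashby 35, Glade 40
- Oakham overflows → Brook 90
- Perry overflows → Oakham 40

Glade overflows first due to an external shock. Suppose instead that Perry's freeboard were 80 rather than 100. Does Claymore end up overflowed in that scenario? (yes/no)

yes

With Perry's freeboard at 80:
Round 1 — Glade overflows (initial).
  Claymore: +60 → 60 ≥ 40
  Dunlea: +40 → 40 < 120
Round 2 — Claymore overflows.
  Dunlea: +20 → 60 < 120
No further overflows.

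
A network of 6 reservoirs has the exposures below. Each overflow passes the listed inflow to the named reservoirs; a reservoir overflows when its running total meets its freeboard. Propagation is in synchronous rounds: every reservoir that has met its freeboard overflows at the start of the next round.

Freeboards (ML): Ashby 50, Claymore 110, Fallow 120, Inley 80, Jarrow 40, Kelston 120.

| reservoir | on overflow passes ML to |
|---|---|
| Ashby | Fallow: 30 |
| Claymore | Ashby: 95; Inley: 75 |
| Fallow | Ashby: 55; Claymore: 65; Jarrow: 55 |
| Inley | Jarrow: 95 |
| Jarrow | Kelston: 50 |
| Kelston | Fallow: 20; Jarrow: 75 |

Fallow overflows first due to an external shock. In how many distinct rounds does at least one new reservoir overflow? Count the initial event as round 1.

Round 1 — Fallow overflows (initial).
  Ashby: +55 → 55 ≥ 50
  Claymore: +65 → 65 < 110
  Jarrow: +55 → 55 ≥ 40
Round 2 — Ashby, Jarrow overflow.
  Kelston: +50 → 50 < 120
No further overflows.

2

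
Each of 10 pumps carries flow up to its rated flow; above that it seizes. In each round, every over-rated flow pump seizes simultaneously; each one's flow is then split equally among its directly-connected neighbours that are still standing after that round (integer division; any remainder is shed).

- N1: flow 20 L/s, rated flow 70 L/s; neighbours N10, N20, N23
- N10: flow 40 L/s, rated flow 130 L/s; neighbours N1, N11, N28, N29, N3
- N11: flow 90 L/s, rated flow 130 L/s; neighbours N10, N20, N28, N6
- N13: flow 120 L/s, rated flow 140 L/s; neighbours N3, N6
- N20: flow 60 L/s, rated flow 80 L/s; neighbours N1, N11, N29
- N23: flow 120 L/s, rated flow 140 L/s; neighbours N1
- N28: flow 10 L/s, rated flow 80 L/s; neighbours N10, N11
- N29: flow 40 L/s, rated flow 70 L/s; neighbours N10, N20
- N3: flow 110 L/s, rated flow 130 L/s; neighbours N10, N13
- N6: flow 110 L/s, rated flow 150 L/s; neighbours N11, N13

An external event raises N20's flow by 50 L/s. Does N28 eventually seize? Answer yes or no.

Round 1 — N20 at 110 > 80. N20 seizes.
  N20 sheds 110 L/s to N1, N11, N29: 36 each (2 lost).
    N1: 20+36 = 56 ≤ 70
    N11: 90+36 = 126 ≤ 130
    N29: 40+36 = 76 > 70
Round 2 — N29 seizes.
  N29 sheds 76 L/s to N10: 76 each.
    N10: 40+76 = 116 ≤ 130
No further seizures.

no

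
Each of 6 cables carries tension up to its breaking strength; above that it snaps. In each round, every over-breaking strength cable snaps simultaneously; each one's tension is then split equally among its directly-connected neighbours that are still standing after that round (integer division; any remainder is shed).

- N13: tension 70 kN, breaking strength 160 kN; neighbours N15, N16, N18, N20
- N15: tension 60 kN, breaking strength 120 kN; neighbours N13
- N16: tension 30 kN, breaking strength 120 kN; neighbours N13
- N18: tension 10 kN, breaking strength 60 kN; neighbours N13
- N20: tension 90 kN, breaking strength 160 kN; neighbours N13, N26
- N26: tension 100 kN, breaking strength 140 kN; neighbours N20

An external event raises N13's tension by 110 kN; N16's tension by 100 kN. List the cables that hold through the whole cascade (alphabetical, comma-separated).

N15, N20, N26

Round 1 — N13 at 180 > 160; N16 at 130 > 120. N13, N16 snap.
  N13 sheds 180 kN to N15, N18, N20: 60 each.
    N15: 60+60 = 120 ≤ 120
    N18: 10+60 = 70 > 60
    N20: 90+60 = 150 ≤ 160
  N16 sheds 130 kN: no online neighbours, lost.
Round 2 — N18 snaps.
  N18 sheds 70 kN: no online neighbours, lost.
No further breaks.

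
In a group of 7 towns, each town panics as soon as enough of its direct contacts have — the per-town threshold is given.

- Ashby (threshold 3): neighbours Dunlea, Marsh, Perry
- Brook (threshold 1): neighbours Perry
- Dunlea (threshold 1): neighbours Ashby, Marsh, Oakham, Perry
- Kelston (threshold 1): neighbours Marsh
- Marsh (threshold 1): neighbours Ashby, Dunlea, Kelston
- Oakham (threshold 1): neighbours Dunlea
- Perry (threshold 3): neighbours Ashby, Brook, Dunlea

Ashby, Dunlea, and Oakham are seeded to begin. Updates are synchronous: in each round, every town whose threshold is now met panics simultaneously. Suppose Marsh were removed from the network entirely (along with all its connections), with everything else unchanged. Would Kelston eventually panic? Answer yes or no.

no

With Marsh removed:
Round 1 — Ashby, Dunlea, Oakham panic (initial).
Round 2 — no new panics; cascade stops.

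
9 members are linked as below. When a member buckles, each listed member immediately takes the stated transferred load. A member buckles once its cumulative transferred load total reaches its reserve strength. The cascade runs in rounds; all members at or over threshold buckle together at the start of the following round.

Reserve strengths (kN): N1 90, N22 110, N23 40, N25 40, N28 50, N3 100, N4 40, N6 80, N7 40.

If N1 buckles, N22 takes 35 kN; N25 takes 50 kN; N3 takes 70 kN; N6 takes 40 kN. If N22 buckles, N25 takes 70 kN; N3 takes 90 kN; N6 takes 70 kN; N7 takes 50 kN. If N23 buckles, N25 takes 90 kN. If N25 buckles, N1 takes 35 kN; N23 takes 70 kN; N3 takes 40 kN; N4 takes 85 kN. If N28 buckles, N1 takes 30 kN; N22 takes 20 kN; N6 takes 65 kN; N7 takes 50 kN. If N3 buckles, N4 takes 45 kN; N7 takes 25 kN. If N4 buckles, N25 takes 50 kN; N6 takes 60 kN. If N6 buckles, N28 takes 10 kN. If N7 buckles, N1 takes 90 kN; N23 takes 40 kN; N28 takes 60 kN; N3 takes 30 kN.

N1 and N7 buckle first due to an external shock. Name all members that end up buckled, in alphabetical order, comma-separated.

Round 1 — N1, N7 buckle (initial).
  N22: +35 → 35 < 110
  N23: +40 → 40 ≥ 40
  N25: +50 → 50 ≥ 40
  N28: +60 → 60 ≥ 50
  N3: +70+30 → 100 ≥ 100
  N6: +40 → 40 < 80
Round 2 — N23, N25, N28, N3 buckle.
  N22: +20 → 55 < 110
  N4: +85+45 → 130 ≥ 40
  N6: +65 → 105 ≥ 80
Round 3 — N4, N6 buckle.
No further bucklings.

N1, N23, N25, N28, N3, N4, N6, N7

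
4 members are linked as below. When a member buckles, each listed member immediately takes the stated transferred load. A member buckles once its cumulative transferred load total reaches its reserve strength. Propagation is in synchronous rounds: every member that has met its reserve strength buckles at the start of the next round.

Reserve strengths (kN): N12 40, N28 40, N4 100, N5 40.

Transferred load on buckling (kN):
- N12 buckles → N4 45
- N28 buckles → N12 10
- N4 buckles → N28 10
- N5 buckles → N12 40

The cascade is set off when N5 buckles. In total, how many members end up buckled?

2

Round 1 — N5 buckles (initial).
  N12: +40 → 40 ≥ 40
Round 2 — N12 buckles.
  N4: +45 → 45 < 100
No further bucklings.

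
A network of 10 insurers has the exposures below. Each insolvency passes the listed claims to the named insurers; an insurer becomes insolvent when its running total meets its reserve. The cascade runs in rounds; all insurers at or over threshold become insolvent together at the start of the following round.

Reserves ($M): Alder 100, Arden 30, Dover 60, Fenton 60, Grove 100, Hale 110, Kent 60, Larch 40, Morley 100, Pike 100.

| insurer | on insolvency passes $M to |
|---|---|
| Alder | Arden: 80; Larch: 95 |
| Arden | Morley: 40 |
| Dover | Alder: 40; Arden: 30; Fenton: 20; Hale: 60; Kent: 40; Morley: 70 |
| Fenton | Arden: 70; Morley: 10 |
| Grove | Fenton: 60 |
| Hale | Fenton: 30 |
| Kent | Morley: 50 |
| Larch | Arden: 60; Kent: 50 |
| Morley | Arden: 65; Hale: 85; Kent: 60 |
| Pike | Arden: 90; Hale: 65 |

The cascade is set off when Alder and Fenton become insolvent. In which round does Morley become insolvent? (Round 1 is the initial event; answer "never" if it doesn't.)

never

Round 1 — Alder, Fenton become insolvent (initial).
  Arden: +80+70 → 150 ≥ 30
  Larch: +95 → 95 ≥ 40
  Morley: +10 → 10 < 100
Round 2 — Arden, Larch become insolvent.
  Kent: +50 → 50 < 60
  Morley: +40 → 50 < 100
No further insolvencies.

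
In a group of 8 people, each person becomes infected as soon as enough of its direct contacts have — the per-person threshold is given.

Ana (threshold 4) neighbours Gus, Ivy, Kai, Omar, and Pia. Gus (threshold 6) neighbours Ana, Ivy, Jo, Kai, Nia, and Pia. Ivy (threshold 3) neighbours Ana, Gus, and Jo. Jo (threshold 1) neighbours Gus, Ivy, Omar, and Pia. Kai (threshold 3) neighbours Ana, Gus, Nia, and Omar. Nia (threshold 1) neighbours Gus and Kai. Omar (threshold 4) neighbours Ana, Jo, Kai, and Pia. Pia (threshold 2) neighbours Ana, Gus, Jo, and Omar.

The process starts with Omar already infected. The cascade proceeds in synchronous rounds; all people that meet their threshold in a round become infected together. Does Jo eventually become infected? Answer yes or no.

Round 1 — Omar becomes infected (initial).
Round 2 — checking thresholds:
  Ana: 1 of 5 neighbours < 4, below threshold.
  Jo: 1 of 4 neighbours ≥ 1, becomes infected.
  Kai: 1 of 4 neighbours < 3, below threshold.
  Pia: 1 of 4 neighbours < 2, below threshold.
Round 3 — checking thresholds:
  Ana: 1 of 5 neighbours < 4, below threshold.
  Gus: 1 of 6 neighbours < 6, below threshold.
  Ivy: 1 of 3 neighbours < 3, below threshold.
  Kai: 1 of 4 neighbours < 3, below threshold.
  Pia: 2 of 4 neighbours ≥ 2, becomes infected.
Round 4 — no new infections; cascade stops.

yes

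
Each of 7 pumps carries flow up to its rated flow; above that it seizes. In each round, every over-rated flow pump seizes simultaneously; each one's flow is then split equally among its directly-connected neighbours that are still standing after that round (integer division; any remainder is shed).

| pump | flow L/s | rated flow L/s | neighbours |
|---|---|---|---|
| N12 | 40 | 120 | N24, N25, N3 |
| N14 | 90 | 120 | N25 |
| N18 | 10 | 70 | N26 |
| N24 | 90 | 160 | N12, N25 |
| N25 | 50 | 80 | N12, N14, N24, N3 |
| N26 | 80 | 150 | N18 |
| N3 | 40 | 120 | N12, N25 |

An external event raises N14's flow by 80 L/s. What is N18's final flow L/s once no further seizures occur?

10

Round 1 — N14 at 170 > 120. N14 seizes.
  N14 sheds 170 L/s to N25: 170 each.
    N25: 50+170 = 220 > 80
Round 2 — N25 seizes.
  N25 sheds 220 L/s to N12, N24, N3: 73 each (1 lost).
    N12: 40+73 = 113 ≤ 120
    N24: 90+73 = 163 > 160
    N3: 40+73 = 113 ≤ 120
Round 3 — N24 seizes.
  N24 sheds 163 L/s to N12: 163 each.
    N12: 113+163 = 276 > 120
Round 4 — N12 seizes.
  N12 sheds 276 L/s to N3: 276 each.
    N3: 113+276 = 389 > 120
Round 5 — N3 seizes.
  N3 sheds 389 L/s: no online neighbours, lost.
No further seizures.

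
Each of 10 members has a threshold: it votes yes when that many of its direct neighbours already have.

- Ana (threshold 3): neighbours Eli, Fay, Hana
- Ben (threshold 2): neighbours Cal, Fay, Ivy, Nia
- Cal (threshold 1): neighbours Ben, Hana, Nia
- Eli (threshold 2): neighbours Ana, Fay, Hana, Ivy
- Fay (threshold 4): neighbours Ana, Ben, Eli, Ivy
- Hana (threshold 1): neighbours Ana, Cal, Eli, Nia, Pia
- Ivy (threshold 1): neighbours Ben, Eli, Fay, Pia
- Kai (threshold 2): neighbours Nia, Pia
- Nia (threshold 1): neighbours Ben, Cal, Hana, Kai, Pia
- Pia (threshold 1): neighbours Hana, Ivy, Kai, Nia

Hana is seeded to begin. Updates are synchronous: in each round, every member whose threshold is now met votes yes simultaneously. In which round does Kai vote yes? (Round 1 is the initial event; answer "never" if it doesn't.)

Round 1 — Hana votes yes (initial).
Round 2 — checking thresholds:
  Ana: 1 of 3 neighbours < 3, holds.
  Cal: 1 of 3 neighbours ≥ 1, votes yes.
  Eli: 1 of 4 neighbours < 2, holds.
  Nia: 1 of 5 neighbours ≥ 1, votes yes.
  Pia: 1 of 4 neighbours ≥ 1, votes yes.
Round 3 — checking thresholds:
  Ana: 1 of 3 neighbours < 3, holds.
  Ben: 2 of 4 neighbours ≥ 2, votes yes.
  Eli: 1 of 4 neighbours < 2, holds.
  Ivy: 1 of 4 neighbours ≥ 1, votes yes.
  Kai: 2 of 2 neighbours ≥ 2, votes yes.
Round 4 — checking thresholds:
  Ana: 1 of 3 neighbours < 3, holds.
  Eli: 2 of 4 neighbours ≥ 2, votes yes.
  Fay: 2 of 4 neighbours < 4, holds.
Round 5 — no new yes votes; cascade stops.

3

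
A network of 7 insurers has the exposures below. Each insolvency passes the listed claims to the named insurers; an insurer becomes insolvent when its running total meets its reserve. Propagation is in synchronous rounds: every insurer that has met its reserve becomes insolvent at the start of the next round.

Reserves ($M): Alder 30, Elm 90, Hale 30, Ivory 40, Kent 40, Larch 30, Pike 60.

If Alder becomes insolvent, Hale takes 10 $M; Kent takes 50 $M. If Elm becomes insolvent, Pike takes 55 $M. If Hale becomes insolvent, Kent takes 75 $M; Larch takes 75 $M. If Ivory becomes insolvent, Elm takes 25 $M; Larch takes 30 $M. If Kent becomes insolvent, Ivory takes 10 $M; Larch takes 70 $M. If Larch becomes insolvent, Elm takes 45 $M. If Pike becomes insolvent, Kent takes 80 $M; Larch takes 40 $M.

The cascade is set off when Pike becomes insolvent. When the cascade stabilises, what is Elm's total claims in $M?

45

Round 1 — Pike becomes insolvent (initial).
  Kent: +80 → 80 ≥ 40
  Larch: +40 → 40 ≥ 30
Round 2 — Kent, Larch become insolvent.
  Elm: +45 → 45 < 90
  Ivory: +10 → 10 < 40
No further insolvencies.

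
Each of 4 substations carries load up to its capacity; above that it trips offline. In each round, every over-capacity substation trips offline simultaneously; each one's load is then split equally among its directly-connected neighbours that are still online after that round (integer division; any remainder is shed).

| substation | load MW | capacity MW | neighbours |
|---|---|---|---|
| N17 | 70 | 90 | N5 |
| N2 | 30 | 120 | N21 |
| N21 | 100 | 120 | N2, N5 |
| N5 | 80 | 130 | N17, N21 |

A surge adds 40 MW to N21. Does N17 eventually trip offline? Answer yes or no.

yes

Round 1 — N21 at 140 > 120. N21 trips offline.
  N21 sheds 140 MW to N2, N5: 70 each.
    N2: 30+70 = 100 ≤ 120
    N5: 80+70 = 150 > 130
Round 2 — N5 trips offline.
  N5 sheds 150 MW to N17: 150 each.
    N17: 70+150 = 220 > 90
Round 3 — N17 trips offline.
  N17 sheds 220 MW: no online neighbours, lost.
No further trips.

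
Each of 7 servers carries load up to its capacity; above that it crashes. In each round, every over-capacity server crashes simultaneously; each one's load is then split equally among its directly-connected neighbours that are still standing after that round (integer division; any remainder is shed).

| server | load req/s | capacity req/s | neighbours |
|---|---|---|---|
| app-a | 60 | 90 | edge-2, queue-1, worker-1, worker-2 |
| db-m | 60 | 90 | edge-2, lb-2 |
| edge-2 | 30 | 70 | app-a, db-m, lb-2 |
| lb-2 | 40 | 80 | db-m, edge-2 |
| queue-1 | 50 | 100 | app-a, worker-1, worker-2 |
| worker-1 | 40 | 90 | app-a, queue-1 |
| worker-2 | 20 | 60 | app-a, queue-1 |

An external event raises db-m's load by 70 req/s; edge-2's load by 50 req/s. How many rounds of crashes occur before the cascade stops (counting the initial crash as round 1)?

2

Round 1 — db-m at 130 > 90; edge-2 at 80 > 70. db-m, edge-2 crash.
  db-m sheds 130 req/s to lb-2: 130 each.
    lb-2: 40+130 = 170 > 80
  edge-2 sheds 80 req/s to app-a, lb-2: 40 each.
    app-a: 60+40 = 100 > 90
    lb-2: 170+40 = 210 > 80
Round 2 — app-a, lb-2 crash.
  app-a sheds 100 req/s to queue-1, worker-1, worker-2: 33 each (1 lost).
    queue-1: 50+33 = 83 ≤ 100
    worker-1: 40+33 = 73 ≤ 90
    worker-2: 20+33 = 53 ≤ 60
  lb-2 sheds 210 req/s: no online neighbours, lost.
No further crashes.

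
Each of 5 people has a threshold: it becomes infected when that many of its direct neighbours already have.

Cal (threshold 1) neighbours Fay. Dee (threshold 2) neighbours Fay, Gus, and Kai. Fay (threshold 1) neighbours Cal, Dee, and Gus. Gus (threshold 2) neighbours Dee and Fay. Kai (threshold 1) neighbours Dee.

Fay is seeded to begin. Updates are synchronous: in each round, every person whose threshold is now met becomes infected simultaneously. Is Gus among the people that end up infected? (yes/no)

Round 1 — Fay becomes infected (initial).
Round 2 — checking thresholds:
  Cal: 1 of 1 neighbours ≥ 1, becomes infected.
  Dee: 1 of 3 neighbours < 2, not yet.
  Gus: 1 of 2 neighbours < 2, not yet.
Round 3 — no new infections; cascade stops.

no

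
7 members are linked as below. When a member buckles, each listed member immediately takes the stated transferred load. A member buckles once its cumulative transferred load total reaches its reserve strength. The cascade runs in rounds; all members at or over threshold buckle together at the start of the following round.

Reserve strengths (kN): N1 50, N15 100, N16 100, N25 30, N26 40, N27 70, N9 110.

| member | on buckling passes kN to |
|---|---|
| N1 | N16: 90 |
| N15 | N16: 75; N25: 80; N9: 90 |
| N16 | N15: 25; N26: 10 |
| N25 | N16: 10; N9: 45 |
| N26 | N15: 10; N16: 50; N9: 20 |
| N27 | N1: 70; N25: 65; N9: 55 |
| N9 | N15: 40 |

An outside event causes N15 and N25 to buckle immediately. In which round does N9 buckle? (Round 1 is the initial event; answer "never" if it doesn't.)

Round 1 — N15, N25 buckle (initial).
  N16: +75+10 → 85 < 100
  N9: +90+45 → 135 ≥ 110
Round 2 — N9 buckles.
No further bucklings.

2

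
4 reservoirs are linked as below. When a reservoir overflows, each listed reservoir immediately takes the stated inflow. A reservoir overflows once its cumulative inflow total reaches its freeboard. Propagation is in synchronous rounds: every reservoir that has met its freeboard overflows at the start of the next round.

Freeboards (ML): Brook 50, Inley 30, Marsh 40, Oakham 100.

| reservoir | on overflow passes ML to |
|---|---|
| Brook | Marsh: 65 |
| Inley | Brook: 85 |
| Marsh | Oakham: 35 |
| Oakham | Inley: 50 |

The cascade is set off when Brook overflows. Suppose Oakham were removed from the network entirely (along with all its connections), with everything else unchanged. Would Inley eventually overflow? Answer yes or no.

no

With Oakham removed:
Round 1 — Brook overflows (initial).
  Marsh: +65 → 65 ≥ 40
Round 2 — Marsh overflows.
No further overflows.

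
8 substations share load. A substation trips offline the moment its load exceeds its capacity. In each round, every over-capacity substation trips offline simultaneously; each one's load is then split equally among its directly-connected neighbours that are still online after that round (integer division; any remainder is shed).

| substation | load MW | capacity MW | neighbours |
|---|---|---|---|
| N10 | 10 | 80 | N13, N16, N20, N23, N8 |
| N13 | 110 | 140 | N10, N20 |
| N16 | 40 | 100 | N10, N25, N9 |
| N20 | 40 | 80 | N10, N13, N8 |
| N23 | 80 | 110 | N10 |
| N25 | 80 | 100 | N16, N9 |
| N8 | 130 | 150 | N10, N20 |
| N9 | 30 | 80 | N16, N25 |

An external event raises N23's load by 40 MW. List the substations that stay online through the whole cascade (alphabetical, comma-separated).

N16, N25, N9

Round 1 — N23 at 120 > 110. N23 trips offline.
  N23 sheds 120 MW to N10: 120 each.
    N10: 10+120 = 130 > 80
Round 2 — N10 trips offline.
  N10 sheds 130 MW to N13, N16, N20, N8: 32 each (2 lost).
    N13: 110+32 = 142 > 140
    N16: 40+32 = 72 ≤ 100
    N20: 40+32 = 72 ≤ 80
    N8: 130+32 = 162 > 150
Round 3 — N13, N8 trip offline.
  N13 sheds 142 MW to N20: 142 each.
    N20: 72+142 = 214 > 80
  N8 sheds 162 MW to N20: 162 each.
    N20: 214+162 = 376 > 80
Round 4 — N20 trips offline.
  N20 sheds 376 MW: no online neighbours, lost.
No further trips.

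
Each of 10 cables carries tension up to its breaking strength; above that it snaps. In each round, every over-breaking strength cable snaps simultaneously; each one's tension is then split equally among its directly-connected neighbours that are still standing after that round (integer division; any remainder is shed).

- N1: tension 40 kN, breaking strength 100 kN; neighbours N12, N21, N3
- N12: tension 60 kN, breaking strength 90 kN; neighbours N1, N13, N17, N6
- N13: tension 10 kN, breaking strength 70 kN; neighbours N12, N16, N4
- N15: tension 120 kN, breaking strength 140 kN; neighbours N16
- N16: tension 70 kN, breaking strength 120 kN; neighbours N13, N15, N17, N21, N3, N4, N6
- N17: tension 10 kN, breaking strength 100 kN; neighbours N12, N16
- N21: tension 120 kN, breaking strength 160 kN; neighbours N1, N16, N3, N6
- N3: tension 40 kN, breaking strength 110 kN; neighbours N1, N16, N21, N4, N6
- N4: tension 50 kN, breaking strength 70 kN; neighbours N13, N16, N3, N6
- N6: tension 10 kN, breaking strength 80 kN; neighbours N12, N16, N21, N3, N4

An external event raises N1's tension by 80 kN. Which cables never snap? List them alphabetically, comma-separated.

Round 1 — N1 at 120 > 100. N1 snaps.
  N1 sheds 120 kN to N12, N21, N3: 40 each.
    N12: 60+40 = 100 > 90
    N21: 120+40 = 160 ≤ 160
    N3: 40+40 = 80 ≤ 110
Round 2 — N12 snaps.
  N12 sheds 100 kN to N13, N17, N6: 33 each (1 lost).
    N13: 10+33 = 43 ≤ 70
    N17: 10+33 = 43 ≤ 100
    N6: 10+33 = 43 ≤ 80
No further breaks.

N13, N15, N16, N17, N21, N3, N4, N6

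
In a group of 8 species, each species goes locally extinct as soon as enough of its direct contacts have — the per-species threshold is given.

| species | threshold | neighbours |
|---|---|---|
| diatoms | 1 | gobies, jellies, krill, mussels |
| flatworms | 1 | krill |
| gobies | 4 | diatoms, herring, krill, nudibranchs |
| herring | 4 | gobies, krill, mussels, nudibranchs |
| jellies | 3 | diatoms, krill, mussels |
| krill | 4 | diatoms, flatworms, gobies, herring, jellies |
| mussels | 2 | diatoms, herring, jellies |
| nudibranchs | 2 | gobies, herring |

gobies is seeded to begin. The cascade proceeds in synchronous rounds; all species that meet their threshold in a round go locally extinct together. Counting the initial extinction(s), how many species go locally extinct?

Round 1 — gobies goes locally extinct (initial).
Round 2 — checking thresholds:
  diatoms: 1 of 4 neighbours ≥ 1, goes locally extinct.
  herring: 1 of 4 neighbours < 4, not yet.
  krill: 1 of 5 neighbours < 4, not yet.
  nudibranchs: 1 of 2 neighbours < 2, not yet.
Round 3 — no new extinctions; cascade stops.

2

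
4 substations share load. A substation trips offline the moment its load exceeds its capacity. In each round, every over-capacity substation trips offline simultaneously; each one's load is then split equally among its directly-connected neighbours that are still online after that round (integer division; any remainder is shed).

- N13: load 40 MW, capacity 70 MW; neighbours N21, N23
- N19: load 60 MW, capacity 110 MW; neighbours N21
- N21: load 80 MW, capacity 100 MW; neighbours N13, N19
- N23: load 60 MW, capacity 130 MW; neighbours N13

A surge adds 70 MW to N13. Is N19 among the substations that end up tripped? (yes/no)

Round 1 — N13 at 110 > 70. N13 trips offline.
  N13 sheds 110 MW to N21, N23: 55 each.
    N21: 80+55 = 135 > 100
    N23: 60+55 = 115 ≤ 130
Round 2 — N21 trips offline.
  N21 sheds 135 MW to N19: 135 each.
    N19: 60+135 = 195 > 110
Round 3 — N19 trips offline.
  N19 sheds 195 MW: no online neighbours, lost.
No further trips.

yes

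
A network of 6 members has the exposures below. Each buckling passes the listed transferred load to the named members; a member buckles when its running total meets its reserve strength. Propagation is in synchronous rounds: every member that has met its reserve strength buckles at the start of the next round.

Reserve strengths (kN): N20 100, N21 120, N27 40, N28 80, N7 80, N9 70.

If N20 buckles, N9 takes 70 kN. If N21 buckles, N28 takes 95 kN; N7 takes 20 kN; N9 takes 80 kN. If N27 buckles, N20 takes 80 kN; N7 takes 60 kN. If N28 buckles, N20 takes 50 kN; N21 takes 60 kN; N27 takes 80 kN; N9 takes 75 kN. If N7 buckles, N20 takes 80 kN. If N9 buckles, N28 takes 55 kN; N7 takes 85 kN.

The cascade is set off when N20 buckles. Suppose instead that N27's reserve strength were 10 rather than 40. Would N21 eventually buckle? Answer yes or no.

With N27's reserve strength at 10:
Round 1 — N20 buckles (initial).
  N9: +70 → 70 ≥ 70
Round 2 — N9 buckles.
  N28: +55 → 55 < 80
  N7: +85 → 85 ≥ 80
Round 3 — N7 buckles.
No further bucklings.

no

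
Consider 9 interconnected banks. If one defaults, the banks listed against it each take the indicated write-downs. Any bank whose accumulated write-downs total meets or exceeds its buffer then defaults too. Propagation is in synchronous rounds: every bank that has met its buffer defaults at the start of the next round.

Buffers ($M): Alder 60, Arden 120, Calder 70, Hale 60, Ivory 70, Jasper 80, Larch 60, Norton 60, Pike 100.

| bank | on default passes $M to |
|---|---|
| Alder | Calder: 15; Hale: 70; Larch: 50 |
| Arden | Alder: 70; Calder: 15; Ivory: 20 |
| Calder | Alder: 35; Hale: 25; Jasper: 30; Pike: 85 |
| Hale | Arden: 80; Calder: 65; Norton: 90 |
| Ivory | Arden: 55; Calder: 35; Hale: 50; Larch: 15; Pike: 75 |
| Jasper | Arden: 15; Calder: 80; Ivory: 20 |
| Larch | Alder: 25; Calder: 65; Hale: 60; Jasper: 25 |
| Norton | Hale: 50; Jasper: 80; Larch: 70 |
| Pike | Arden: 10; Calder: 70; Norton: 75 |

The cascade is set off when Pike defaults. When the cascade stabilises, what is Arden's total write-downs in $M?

105

Round 1 — Pike defaults (initial).
  Arden: +10 → 10 < 120
  Calder: +70 → 70 ≥ 70
  Norton: +75 → 75 ≥ 60
Round 2 — Calder, Norton default.
  Alder: +35 → 35 < 60
  Hale: +25+50 → 75 ≥ 60
  Jasper: +30+80 → 110 ≥ 80
  Larch: +70 → 70 ≥ 60
Round 3 — Hale, Jasper, Larch default.
  Alder: +25 → 60 ≥ 60
  Arden: +80+15 → 105 < 120
  Ivory: +20 → 20 < 70
Round 4 — Alder defaults.
No further defaults.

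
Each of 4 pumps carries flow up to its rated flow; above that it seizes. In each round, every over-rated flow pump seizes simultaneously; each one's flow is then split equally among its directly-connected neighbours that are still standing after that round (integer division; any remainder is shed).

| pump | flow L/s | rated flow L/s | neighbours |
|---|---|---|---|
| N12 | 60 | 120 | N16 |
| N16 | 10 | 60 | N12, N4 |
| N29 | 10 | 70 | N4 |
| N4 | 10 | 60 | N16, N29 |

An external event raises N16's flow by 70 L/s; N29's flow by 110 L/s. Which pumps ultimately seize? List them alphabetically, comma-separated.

Round 1 — N16 at 80 > 60; N29 at 120 > 70. N16, N29 seize.
  N16 sheds 80 L/s to N12, N4: 40 each.
    N12: 60+40 = 100 ≤ 120
    N4: 10+40 = 50 ≤ 60
  N29 sheds 120 L/s to N4: 120 each.
    N4: 50+120 = 170 > 60
Round 2 — N4 seizes.
  N4 sheds 170 L/s: no online neighbours, lost.
No further seizures.

N16, N29, N4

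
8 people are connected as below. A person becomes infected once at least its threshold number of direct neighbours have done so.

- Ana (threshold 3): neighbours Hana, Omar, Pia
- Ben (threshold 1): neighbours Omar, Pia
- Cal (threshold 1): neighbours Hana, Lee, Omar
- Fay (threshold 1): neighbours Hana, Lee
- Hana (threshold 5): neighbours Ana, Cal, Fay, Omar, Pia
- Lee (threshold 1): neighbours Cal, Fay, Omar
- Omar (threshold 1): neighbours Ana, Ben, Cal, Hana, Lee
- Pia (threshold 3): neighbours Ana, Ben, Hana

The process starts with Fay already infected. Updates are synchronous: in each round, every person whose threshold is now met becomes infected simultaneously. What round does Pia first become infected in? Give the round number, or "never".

never

Round 1 — Fay becomes infected (initial).
Round 2 — checking thresholds:
  Hana: 1 of 5 neighbours < 5, holds.
  Lee: 1 of 3 neighbours ≥ 1, becomes infected.
Round 3 — checking thresholds:
  Cal: 1 of 3 neighbours ≥ 1, becomes infected.
  Hana: 1 of 5 neighbours < 5, holds.
  Omar: 1 of 5 neighbours ≥ 1, becomes infected.
Round 4 — checking thresholds:
  Ana: 1 of 3 neighbours < 3, holds.
  Ben: 1 of 2 neighbours ≥ 1, becomes infected.
  Hana: 3 of 5 neighbours < 5, holds.
Round 5 — no new infections; cascade stops.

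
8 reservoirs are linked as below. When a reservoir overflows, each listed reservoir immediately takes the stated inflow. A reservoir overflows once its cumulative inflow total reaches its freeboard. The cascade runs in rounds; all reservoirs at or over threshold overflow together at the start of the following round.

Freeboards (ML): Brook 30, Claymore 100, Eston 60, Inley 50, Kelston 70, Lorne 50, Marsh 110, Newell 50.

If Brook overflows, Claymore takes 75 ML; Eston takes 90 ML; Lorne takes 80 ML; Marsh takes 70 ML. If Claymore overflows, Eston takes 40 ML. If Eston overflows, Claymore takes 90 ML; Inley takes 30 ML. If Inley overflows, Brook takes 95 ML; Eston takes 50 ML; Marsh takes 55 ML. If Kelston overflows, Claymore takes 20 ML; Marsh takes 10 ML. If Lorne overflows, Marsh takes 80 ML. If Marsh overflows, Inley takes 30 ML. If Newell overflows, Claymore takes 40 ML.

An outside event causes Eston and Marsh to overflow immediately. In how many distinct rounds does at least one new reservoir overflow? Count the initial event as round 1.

4

Round 1 — Eston, Marsh overflow (initial).
  Claymore: +90 → 90 < 100
  Inley: +30+30 → 60 ≥ 50
Round 2 — Inley overflows.
  Brook: +95 → 95 ≥ 30
Round 3 — Brook overflows.
  Claymore: +75 → 165 ≥ 100
  Lorne: +80 → 80 ≥ 50
Round 4 — Claymore, Lorne overflow.
No further overflows.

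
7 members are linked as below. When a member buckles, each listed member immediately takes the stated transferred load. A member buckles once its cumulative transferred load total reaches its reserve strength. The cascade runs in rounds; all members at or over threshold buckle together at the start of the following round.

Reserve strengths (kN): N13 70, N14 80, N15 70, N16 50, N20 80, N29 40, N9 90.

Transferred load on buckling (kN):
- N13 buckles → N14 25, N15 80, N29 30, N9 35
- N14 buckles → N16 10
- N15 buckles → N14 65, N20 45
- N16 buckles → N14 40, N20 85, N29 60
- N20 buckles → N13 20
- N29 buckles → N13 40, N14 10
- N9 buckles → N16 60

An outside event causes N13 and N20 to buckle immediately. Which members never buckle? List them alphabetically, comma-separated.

Round 1 — N13, N20 buckle (initial).
  N14: +25 → 25 < 80
  N15: +80 → 80 ≥ 70
  N29: +30 → 30 < 40
  N9: +35 → 35 < 90
Round 2 — N15 buckles.
  N14: +65 → 90 ≥ 80
Round 3 — N14 buckles.
  N16: +10 → 10 < 50
No further bucklings.

N16, N29, N9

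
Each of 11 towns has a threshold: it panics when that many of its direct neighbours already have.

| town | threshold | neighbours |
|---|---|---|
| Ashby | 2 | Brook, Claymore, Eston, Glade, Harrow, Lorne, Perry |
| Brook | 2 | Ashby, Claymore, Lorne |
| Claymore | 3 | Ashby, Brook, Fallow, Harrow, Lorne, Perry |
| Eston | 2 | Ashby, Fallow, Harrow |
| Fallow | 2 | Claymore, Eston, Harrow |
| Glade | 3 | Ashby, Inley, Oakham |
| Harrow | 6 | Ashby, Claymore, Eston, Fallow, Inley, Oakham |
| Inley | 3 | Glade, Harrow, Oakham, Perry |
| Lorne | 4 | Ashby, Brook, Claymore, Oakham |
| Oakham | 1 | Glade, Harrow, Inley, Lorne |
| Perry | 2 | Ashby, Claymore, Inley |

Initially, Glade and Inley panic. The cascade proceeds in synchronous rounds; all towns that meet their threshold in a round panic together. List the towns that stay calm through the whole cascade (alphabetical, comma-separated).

Ashby, Brook, Claymore, Eston, Fallow, Harrow, Lorne, Perry

Round 1 — Glade, Inley panic (initial).
Round 2 — checking thresholds:
  Ashby: 1 of 7 neighbours < 2, holds.
  Harrow: 1 of 6 neighbours < 6, holds.
  Oakham: 2 of 4 neighbours ≥ 1, panics.
  Perry: 1 of 3 neighbours < 2, holds.
Round 3 — no new panics; cascade stops.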